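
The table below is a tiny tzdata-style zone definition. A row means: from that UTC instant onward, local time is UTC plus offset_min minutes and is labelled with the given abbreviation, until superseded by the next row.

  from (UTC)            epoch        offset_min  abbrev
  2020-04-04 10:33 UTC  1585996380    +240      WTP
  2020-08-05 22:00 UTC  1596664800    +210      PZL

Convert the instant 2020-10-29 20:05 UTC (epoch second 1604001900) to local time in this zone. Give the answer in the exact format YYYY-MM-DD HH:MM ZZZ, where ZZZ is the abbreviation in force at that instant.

2020-10-29 23:35 PZL

Query: 2020-10-29 20:05 UTC
Rule 2/2 (PZL, +03:30): 2020-08-05 22:00 UTC ≤ query < +∞
20·60 + 5 + 210 = 1415 min
1415 = 0·1440 + 1415; 1415 = 23·60 + 35 → 23:35, same day
→ 2020-10-29 23:35 PZL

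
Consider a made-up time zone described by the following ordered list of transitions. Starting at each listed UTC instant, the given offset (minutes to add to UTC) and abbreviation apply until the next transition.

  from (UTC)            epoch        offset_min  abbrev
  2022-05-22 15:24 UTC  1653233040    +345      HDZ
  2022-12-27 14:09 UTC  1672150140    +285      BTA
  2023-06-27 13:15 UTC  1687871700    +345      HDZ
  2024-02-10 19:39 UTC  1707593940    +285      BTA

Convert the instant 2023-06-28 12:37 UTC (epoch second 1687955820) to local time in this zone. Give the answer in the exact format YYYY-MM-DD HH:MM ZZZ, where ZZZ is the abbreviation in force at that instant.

2023-06-28 18:22 HDZ

Query: 2023-06-28 12:37 UTC
Rule 3/4 (HDZ, +05:45): 2023-06-27 13:15 UTC ≤ query < 2024-02-10 19:39 UTC
12·60 + 37 + 345 = 1102 min
1102 = 0·1440 + 1102; 1102 = 18·60 + 22 → 18:22, same day
→ 2023-06-28 18:22 HDZ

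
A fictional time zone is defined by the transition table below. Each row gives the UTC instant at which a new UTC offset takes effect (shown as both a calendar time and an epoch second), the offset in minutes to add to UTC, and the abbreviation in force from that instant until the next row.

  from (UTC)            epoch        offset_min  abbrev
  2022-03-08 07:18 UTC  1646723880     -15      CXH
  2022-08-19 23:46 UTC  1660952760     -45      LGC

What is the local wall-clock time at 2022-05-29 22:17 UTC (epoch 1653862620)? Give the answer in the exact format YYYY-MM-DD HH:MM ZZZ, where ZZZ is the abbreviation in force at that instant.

2022-05-29 22:02 CXH

Query: 2022-05-29 22:17 UTC
Rule 1/2 (CXH, -00:15): 2022-03-08 07:18 UTC ≤ query < 2022-08-19 23:46 UTC
22·60 + 17 - 15 = 1322 min
1322 = 0·1440 + 1322; 1322 = 22·60 + 2 → 22:02, same day
→ 2022-05-29 22:02 CXH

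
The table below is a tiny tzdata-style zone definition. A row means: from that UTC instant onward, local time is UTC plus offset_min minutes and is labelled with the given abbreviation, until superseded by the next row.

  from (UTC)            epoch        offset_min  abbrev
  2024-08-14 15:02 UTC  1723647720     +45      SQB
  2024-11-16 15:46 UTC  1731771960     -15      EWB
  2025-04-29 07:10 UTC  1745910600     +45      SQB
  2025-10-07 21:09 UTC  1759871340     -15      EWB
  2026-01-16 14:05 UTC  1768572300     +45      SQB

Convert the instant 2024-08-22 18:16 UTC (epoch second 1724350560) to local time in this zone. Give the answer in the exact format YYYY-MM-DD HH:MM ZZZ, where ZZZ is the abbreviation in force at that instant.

2024-08-22 19:01 SQB

Query: 2024-08-22 18:16 UTC
Rule 1/5 (SQB, +00:45): 2024-08-14 15:02 UTC ≤ query < 2024-11-16 15:46 UTC
18·60 + 16 + 45 = 1141 min
1141 = 0·1440 + 1141; 1141 = 19·60 + 1 → 19:01, same day
→ 2024-08-22 19:01 SQB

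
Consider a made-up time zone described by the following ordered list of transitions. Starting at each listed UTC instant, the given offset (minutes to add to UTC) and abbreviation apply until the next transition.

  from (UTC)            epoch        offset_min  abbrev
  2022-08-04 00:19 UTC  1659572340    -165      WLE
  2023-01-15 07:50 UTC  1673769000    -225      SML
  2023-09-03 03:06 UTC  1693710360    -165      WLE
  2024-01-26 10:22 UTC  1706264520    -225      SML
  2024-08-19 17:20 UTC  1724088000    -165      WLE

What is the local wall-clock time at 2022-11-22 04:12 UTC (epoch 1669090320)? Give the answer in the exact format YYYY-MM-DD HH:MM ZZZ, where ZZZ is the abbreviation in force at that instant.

2022-11-22 01:27 WLE

Query: 2022-11-22 04:12 UTC
Rule 1/5 (WLE, -02:45): 2022-08-04 00:19 UTC ≤ query < 2023-01-15 07:50 UTC
4·60 + 12 - 165 = 87 min
87 = 0·1440 + 87; 87 = 1·60 + 27 → 01:27, same day
→ 2022-11-22 01:27 WLE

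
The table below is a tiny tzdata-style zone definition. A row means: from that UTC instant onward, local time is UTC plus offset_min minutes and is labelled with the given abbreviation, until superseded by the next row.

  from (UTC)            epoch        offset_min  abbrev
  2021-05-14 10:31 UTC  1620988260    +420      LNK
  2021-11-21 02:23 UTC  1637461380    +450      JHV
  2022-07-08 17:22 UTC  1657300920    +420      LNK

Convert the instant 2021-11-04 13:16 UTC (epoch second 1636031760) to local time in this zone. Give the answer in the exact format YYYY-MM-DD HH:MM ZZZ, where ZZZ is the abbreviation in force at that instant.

2021-11-04 20:16 LNK

Query: 2021-11-04 13:16 UTC
Rule 1/3 (LNK, +07:00): 2021-05-14 10:31 UTC ≤ query < 2021-11-21 02:23 UTC
13·60 + 16 + 420 = 1216 min
1216 = 0·1440 + 1216; 1216 = 20·60 + 16 → 20:16, same day
→ 2021-11-04 20:16 LNK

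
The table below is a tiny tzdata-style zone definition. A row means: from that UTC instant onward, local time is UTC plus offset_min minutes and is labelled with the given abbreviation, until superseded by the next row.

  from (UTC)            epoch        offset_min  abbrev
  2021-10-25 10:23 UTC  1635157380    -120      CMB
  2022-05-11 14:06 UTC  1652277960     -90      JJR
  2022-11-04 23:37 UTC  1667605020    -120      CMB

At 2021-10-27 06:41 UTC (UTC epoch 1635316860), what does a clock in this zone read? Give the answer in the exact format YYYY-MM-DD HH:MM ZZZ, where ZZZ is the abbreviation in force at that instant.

Query: 2021-10-27 06:41 UTC
Rule 1/3 (CMB, -02:00): 2021-10-25 10:23 UTC ≤ query < 2022-05-11 14:06 UTC
6·60 + 41 - 120 = 281 min
281 = 0·1440 + 281; 281 = 4·60 + 41 → 04:41, same day
→ 2021-10-27 04:41 CMB

2021-10-27 04:41 CMB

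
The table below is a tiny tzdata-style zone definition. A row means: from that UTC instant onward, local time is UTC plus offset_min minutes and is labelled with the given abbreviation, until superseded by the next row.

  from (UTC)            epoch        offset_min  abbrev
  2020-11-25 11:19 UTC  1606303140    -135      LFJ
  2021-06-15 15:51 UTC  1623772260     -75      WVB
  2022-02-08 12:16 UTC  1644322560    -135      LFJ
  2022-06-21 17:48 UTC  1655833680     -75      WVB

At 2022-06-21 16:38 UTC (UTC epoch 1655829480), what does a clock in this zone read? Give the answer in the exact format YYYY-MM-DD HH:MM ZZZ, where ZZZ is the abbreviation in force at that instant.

Query: 2022-06-21 16:38 UTC
Rule 3/4 (LFJ, -02:15): 2022-02-08 12:16 UTC ≤ query < 2022-06-21 17:48 UTC
16·60 + 38 - 135 = 863 min
863 = 0·1440 + 863; 863 = 14·60 + 23 → 14:23, same day
→ 2022-06-21 14:23 LFJ

2022-06-21 14:23 LFJ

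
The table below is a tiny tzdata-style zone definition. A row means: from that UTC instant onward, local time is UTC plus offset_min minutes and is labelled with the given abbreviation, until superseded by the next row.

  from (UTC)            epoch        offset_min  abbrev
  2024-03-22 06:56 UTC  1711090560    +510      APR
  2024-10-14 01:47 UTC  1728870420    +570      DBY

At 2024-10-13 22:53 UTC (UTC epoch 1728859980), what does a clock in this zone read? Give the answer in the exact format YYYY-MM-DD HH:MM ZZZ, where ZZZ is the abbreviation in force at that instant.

2024-10-14 07:23 APR

Query: 2024-10-13 22:53 UTC
Rule 1/2 (APR, +08:30): 2024-03-22 06:56 UTC ≤ query < 2024-10-14 01:47 UTC
22·60 + 53 + 510 = 1883 min
1883 = 1·1440 + 443; 443 = 7·60 + 23 → 07:23, 2024-10-13 + 1 day = 2024-10-14
→ 2024-10-14 07:23 APR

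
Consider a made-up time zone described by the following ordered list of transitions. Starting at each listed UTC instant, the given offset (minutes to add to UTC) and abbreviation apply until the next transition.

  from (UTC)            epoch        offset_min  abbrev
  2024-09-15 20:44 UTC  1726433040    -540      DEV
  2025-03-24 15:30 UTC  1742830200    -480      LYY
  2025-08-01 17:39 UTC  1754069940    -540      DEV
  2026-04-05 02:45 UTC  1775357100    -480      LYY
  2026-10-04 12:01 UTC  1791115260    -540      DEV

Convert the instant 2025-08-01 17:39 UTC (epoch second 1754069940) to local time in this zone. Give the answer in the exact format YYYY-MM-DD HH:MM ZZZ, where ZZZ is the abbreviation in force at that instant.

Query: 2025-08-01 17:39 UTC
Rule 3/5 (DEV, -09:00): 2025-08-01 17:39 UTC ≤ query < 2026-04-05 02:45 UTC
17·60 + 39 - 540 = 519 min
519 = 0·1440 + 519; 519 = 8·60 + 39 → 08:39, same day
→ 2025-08-01 08:39 DEV

2025-08-01 08:39 DEV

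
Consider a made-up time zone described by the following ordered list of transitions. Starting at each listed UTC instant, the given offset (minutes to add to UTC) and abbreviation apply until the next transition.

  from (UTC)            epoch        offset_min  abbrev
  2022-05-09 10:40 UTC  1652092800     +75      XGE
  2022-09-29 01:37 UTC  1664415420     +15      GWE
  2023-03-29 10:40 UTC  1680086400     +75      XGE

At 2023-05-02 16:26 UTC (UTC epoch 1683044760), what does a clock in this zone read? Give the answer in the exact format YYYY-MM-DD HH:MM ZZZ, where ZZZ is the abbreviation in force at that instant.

2023-05-02 17:41 XGE

Query: 2023-05-02 16:26 UTC
Rule 3/3 (XGE, +01:15): 2023-03-29 10:40 UTC ≤ query < +∞
16·60 + 26 + 75 = 1061 min
1061 = 0·1440 + 1061; 1061 = 17·60 + 41 → 17:41, same day
→ 2023-05-02 17:41 XGE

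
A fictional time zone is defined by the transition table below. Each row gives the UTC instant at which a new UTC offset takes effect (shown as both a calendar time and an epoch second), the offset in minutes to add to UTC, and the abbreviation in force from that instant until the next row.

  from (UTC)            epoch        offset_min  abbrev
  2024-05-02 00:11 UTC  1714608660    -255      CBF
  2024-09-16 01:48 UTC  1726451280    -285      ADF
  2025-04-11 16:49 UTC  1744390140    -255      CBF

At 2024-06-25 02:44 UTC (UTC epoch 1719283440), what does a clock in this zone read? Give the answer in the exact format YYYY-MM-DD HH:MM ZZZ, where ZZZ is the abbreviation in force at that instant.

Query: 2024-06-25 02:44 UTC
Rule 1/3 (CBF, -04:15): 2024-05-02 00:11 UTC ≤ query < 2024-09-16 01:48 UTC
2·60 + 44 - 255 = -91 min
-91 = -1·1440 + 1349; 1349 = 22·60 + 29 → 22:29, 2024-06-25 - 1 day = 2024-06-24
→ 2024-06-24 22:29 CBF

2024-06-24 22:29 CBF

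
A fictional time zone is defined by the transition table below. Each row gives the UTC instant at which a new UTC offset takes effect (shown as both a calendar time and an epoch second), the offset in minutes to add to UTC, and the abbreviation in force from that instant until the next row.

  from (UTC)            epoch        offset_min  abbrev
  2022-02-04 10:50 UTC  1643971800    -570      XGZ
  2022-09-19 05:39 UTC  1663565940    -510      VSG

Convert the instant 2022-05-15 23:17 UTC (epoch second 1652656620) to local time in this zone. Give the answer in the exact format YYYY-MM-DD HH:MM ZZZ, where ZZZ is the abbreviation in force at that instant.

2022-05-15 13:47 XGZ

Query: 2022-05-15 23:17 UTC
Rule 1/2 (XGZ, -09:30): 2022-02-04 10:50 UTC ≤ query < 2022-09-19 05:39 UTC
23·60 + 17 - 570 = 827 min
827 = 0·1440 + 827; 827 = 13·60 + 47 → 13:47, same day
→ 2022-05-15 13:47 XGZ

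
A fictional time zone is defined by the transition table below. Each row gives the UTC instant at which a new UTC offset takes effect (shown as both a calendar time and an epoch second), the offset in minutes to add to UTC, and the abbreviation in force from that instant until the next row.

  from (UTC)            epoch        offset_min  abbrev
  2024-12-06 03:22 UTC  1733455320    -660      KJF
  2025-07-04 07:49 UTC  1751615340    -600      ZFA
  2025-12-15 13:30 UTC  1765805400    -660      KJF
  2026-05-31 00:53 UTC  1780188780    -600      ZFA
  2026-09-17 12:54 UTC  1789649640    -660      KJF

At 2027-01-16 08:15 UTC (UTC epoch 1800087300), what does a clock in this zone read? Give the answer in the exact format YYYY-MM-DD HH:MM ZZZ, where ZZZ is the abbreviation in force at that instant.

Query: 2027-01-16 08:15 UTC
Rule 5/5 (KJF, -11:00): 2026-09-17 12:54 UTC ≤ query < +∞
8·60 + 15 - 660 = -165 min
-165 = -1·1440 + 1275; 1275 = 21·60 + 15 → 21:15, 2027-01-16 - 1 day = 2027-01-15
→ 2027-01-15 21:15 KJF

2027-01-15 21:15 KJF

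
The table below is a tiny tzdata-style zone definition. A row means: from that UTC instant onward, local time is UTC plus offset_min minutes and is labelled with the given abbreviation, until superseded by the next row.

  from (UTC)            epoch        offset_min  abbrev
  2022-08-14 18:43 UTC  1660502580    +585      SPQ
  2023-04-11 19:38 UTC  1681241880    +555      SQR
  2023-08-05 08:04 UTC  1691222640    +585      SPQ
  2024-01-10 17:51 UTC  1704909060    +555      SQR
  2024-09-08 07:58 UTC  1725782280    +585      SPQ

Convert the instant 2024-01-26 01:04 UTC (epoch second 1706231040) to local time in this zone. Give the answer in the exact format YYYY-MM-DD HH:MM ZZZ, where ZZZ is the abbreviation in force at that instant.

2024-01-26 10:19 SQR

Query: 2024-01-26 01:04 UTC
Rule 4/5 (SQR, +09:15): 2024-01-10 17:51 UTC ≤ query < 2024-09-08 07:58 UTC
1·60 + 4 + 555 = 619 min
619 = 0·1440 + 619; 619 = 10·60 + 19 → 10:19, same day
→ 2024-01-26 10:19 SQR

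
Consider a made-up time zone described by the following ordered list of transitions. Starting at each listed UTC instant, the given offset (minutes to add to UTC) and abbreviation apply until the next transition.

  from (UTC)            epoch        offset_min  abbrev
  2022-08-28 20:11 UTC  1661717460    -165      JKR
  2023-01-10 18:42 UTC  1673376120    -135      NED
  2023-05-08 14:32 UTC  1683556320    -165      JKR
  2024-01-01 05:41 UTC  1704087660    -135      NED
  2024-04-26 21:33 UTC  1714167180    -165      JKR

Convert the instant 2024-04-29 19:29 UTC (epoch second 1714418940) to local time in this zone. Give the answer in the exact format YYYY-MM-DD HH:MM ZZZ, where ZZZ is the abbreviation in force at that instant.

Query: 2024-04-29 19:29 UTC
Rule 5/5 (JKR, -02:45): 2024-04-26 21:33 UTC ≤ query < +∞
19·60 + 29 - 165 = 1004 min
1004 = 0·1440 + 1004; 1004 = 16·60 + 44 → 16:44, same day
→ 2024-04-29 16:44 JKR

2024-04-29 16:44 JKR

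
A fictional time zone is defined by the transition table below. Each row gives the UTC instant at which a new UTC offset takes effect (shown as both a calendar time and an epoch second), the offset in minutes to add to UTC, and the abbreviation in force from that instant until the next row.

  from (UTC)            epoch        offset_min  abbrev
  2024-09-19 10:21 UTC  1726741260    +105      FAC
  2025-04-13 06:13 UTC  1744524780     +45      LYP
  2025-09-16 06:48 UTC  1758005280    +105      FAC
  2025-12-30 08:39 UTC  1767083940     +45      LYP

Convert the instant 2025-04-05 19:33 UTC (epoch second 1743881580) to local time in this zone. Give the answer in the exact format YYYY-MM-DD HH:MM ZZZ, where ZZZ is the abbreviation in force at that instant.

Query: 2025-04-05 19:33 UTC
Rule 1/4 (FAC, +01:45): 2024-09-19 10:21 UTC ≤ query < 2025-04-13 06:13 UTC
19·60 + 33 + 105 = 1278 min
1278 = 0·1440 + 1278; 1278 = 21·60 + 18 → 21:18, same day
→ 2025-04-05 21:18 FAC

2025-04-05 21:18 FAC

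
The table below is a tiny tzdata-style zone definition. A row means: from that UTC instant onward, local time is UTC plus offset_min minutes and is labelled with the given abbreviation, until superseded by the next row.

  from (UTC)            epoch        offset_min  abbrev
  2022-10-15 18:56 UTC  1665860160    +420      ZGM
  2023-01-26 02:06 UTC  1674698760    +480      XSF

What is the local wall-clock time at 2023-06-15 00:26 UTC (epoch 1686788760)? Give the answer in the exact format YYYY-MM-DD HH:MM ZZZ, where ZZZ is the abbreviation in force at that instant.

Query: 2023-06-15 00:26 UTC
Rule 2/2 (XSF, +08:00): 2023-01-26 02:06 UTC ≤ query < +∞
0·60 + 26 + 480 = 506 min
506 = 0·1440 + 506; 506 = 8·60 + 26 → 08:26, same day
→ 2023-06-15 08:26 XSF

2023-06-15 08:26 XSF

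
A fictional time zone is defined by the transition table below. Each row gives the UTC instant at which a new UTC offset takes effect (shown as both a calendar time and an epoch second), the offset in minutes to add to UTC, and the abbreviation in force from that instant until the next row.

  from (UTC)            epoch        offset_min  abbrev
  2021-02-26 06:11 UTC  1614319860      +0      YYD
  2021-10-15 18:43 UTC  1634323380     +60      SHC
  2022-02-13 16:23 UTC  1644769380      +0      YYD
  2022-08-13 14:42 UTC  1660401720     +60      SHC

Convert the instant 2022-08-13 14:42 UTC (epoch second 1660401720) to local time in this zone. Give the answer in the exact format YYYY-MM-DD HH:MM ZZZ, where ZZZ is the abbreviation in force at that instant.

Query: 2022-08-13 14:42 UTC
Rule 4/4 (SHC, +01:00): 2022-08-13 14:42 UTC ≤ query < +∞
14·60 + 42 + 60 = 942 min
942 = 0·1440 + 942; 942 = 15·60 + 42 → 15:42, same day
→ 2022-08-13 15:42 SHC

2022-08-13 15:42 SHC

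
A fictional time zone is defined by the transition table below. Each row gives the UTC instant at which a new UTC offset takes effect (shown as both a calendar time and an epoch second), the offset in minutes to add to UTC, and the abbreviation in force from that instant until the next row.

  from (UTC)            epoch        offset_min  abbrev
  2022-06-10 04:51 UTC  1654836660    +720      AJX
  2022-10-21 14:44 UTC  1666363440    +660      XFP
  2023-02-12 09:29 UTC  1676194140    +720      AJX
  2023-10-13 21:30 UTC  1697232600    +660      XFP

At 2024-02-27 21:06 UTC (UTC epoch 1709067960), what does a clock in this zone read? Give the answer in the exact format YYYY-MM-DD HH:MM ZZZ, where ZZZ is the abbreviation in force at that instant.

Query: 2024-02-27 21:06 UTC
Rule 4/4 (XFP, +11:00): 2023-10-13 21:30 UTC ≤ query < +∞
21·60 + 6 + 660 = 1926 min
1926 = 1·1440 + 486; 486 = 8·60 + 6 → 08:06, 2024-02-27 + 1 day = 2024-02-28
→ 2024-02-28 08:06 XFP

2024-02-28 08:06 XFP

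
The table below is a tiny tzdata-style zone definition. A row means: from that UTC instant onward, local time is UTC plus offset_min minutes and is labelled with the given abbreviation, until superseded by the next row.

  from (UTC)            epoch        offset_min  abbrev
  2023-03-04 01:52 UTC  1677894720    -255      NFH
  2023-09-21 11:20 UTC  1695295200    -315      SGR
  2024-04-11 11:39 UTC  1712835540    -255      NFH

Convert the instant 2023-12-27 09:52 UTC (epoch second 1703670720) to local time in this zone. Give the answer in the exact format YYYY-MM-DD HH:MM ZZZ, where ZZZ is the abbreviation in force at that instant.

Query: 2023-12-27 09:52 UTC
Rule 2/3 (SGR, -05:15): 2023-09-21 11:20 UTC ≤ query < 2024-04-11 11:39 UTC
9·60 + 52 - 315 = 277 min
277 = 0·1440 + 277; 277 = 4·60 + 37 → 04:37, same day
→ 2023-12-27 04:37 SGR

2023-12-27 04:37 SGR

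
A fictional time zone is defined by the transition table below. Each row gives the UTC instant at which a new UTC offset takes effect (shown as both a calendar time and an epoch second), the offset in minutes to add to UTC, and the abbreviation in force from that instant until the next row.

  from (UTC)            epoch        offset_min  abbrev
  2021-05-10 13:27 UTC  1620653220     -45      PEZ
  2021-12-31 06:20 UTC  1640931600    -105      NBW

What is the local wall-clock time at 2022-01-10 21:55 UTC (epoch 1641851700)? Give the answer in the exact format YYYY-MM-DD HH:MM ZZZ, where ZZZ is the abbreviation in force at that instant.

Query: 2022-01-10 21:55 UTC
Rule 2/2 (NBW, -01:45): 2021-12-31 06:20 UTC ≤ query < +∞
21·60 + 55 - 105 = 1210 min
1210 = 0·1440 + 1210; 1210 = 20·60 + 10 → 20:10, same day
→ 2022-01-10 20:10 NBW

2022-01-10 20:10 NBW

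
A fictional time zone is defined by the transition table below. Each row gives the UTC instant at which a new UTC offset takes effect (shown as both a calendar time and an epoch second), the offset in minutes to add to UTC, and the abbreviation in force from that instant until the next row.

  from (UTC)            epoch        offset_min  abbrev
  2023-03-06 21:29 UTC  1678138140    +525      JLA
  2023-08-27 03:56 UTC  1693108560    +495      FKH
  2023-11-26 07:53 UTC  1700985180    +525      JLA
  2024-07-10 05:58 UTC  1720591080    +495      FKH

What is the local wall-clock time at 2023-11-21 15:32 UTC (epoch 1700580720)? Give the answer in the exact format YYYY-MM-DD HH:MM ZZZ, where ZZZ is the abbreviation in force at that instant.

2023-11-21 23:47 FKH

Query: 2023-11-21 15:32 UTC
Rule 2/4 (FKH, +08:15): 2023-08-27 03:56 UTC ≤ query < 2023-11-26 07:53 UTC
15·60 + 32 + 495 = 1427 min
1427 = 0·1440 + 1427; 1427 = 23·60 + 47 → 23:47, same day
→ 2023-11-21 23:47 FKH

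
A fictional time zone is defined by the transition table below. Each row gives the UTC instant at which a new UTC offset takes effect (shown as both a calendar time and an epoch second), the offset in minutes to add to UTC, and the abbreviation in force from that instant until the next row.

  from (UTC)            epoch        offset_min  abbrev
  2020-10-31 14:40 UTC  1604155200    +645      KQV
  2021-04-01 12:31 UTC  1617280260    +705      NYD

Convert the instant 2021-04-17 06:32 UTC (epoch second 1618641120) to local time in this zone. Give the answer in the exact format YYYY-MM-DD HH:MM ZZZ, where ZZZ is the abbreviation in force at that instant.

2021-04-17 18:17 NYD

Query: 2021-04-17 06:32 UTC
Rule 2/2 (NYD, +11:45): 2021-04-01 12:31 UTC ≤ query < +∞
6·60 + 32 + 705 = 1097 min
1097 = 0·1440 + 1097; 1097 = 18·60 + 17 → 18:17, same day
→ 2021-04-17 18:17 NYD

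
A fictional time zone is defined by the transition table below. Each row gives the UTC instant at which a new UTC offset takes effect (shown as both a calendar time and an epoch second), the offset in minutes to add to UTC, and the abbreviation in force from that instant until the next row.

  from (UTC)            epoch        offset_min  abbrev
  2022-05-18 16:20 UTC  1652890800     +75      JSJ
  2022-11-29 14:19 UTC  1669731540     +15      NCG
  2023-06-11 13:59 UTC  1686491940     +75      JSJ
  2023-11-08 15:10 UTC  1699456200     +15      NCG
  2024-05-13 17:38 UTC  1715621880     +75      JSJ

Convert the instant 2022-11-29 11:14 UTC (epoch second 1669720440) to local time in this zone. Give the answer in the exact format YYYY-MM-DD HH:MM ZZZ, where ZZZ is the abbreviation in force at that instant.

2022-11-29 12:29 JSJ

Query: 2022-11-29 11:14 UTC
Rule 1/5 (JSJ, +01:15): 2022-05-18 16:20 UTC ≤ query < 2022-11-29 14:19 UTC
11·60 + 14 + 75 = 749 min
749 = 0·1440 + 749; 749 = 12·60 + 29 → 12:29, same day
→ 2022-11-29 12:29 JSJ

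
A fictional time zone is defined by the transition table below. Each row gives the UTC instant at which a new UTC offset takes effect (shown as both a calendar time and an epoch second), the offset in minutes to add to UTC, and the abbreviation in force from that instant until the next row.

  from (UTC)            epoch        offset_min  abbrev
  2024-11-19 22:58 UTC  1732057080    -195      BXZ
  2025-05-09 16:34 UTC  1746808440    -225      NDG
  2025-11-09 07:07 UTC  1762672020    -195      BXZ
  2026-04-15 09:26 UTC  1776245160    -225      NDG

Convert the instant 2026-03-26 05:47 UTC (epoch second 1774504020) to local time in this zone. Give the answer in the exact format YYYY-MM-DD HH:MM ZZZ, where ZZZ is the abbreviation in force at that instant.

Query: 2026-03-26 05:47 UTC
Rule 3/4 (BXZ, -03:15): 2025-11-09 07:07 UTC ≤ query < 2026-04-15 09:26 UTC
5·60 + 47 - 195 = 152 min
152 = 0·1440 + 152; 152 = 2·60 + 32 → 02:32, same day
→ 2026-03-26 02:32 BXZ

2026-03-26 02:32 BXZ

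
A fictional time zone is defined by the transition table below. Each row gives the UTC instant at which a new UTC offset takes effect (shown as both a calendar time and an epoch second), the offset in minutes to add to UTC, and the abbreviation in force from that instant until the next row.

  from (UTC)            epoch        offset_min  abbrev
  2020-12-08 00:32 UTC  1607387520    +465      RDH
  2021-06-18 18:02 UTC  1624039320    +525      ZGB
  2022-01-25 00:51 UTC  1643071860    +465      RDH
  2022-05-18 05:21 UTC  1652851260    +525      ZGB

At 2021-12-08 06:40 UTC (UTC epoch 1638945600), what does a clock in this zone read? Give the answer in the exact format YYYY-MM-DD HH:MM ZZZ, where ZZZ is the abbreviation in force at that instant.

Query: 2021-12-08 06:40 UTC
Rule 2/4 (ZGB, +08:45): 2021-06-18 18:02 UTC ≤ query < 2022-01-25 00:51 UTC
6·60 + 40 + 525 = 925 min
925 = 0·1440 + 925; 925 = 15·60 + 25 → 15:25, same day
→ 2021-12-08 15:25 ZGB

2021-12-08 15:25 ZGB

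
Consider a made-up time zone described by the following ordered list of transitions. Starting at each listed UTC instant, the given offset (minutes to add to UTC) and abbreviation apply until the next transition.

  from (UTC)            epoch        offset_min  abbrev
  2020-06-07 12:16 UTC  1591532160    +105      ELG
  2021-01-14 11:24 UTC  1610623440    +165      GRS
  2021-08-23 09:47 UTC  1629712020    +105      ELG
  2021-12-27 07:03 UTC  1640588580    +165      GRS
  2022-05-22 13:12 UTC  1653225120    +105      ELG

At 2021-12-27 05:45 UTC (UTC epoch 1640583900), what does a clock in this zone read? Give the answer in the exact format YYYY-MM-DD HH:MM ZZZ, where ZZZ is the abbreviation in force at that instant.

Query: 2021-12-27 05:45 UTC
Rule 3/5 (ELG, +01:45): 2021-08-23 09:47 UTC ≤ query < 2021-12-27 07:03 UTC
5·60 + 45 + 105 = 450 min
450 = 0·1440 + 450; 450 = 7·60 + 30 → 07:30, same day
→ 2021-12-27 07:30 ELG

2021-12-27 07:30 ELG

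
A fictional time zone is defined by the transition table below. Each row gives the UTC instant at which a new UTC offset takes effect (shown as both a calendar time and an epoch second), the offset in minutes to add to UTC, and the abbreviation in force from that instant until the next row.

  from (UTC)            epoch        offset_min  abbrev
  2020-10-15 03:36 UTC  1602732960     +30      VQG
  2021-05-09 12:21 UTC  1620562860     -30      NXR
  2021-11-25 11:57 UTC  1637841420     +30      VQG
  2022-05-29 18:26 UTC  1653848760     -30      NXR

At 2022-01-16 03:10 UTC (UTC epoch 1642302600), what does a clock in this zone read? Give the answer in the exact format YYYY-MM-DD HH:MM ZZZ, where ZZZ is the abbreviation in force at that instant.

Query: 2022-01-16 03:10 UTC
Rule 3/4 (VQG, +00:30): 2021-11-25 11:57 UTC ≤ query < 2022-05-29 18:26 UTC
3·60 + 10 + 30 = 220 min
220 = 0·1440 + 220; 220 = 3·60 + 40 → 03:40, same day
→ 2022-01-16 03:40 VQG

2022-01-16 03:40 VQG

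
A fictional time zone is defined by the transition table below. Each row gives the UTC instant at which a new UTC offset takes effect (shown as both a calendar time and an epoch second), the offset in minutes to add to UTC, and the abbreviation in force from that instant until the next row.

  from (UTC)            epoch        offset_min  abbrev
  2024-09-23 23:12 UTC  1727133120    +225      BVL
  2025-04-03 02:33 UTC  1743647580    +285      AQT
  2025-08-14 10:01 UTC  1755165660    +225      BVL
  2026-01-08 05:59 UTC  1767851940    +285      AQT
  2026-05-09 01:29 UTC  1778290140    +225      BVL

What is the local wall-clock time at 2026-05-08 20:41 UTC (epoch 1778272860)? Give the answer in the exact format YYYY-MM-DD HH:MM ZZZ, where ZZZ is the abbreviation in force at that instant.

2026-05-09 01:26 AQT

Query: 2026-05-08 20:41 UTC
Rule 4/5 (AQT, +04:45): 2026-01-08 05:59 UTC ≤ query < 2026-05-09 01:29 UTC
20·60 + 41 + 285 = 1526 min
1526 = 1·1440 + 86; 86 = 1·60 + 26 → 01:26, 2026-05-08 + 1 day = 2026-05-09
→ 2026-05-09 01:26 AQT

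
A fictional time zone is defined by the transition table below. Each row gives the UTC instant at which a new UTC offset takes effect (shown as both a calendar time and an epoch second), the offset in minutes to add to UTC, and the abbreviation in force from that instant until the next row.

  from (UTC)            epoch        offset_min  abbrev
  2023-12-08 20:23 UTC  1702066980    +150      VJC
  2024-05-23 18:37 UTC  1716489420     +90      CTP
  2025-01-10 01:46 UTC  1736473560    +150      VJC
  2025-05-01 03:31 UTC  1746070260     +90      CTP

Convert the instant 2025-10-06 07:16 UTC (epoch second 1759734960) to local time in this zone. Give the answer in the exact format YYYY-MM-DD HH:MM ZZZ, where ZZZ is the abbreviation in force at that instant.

2025-10-06 08:46 CTP

Query: 2025-10-06 07:16 UTC
Rule 4/4 (CTP, +01:30): 2025-05-01 03:31 UTC ≤ query < +∞
7·60 + 16 + 90 = 526 min
526 = 0·1440 + 526; 526 = 8·60 + 46 → 08:46, same day
→ 2025-10-06 08:46 CTP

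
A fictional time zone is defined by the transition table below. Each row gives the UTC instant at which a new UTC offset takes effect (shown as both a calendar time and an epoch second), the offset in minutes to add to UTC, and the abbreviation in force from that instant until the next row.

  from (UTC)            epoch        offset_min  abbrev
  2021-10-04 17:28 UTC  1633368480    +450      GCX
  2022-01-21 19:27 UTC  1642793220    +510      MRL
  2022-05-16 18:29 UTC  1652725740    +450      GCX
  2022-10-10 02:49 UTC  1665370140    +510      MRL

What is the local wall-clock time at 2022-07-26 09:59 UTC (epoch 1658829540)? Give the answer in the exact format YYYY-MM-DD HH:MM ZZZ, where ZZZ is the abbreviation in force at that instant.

Query: 2022-07-26 09:59 UTC
Rule 3/4 (GCX, +07:30): 2022-05-16 18:29 UTC ≤ query < 2022-10-10 02:49 UTC
9·60 + 59 + 450 = 1049 min
1049 = 0·1440 + 1049; 1049 = 17·60 + 29 → 17:29, same day
→ 2022-07-26 17:29 GCX

2022-07-26 17:29 GCX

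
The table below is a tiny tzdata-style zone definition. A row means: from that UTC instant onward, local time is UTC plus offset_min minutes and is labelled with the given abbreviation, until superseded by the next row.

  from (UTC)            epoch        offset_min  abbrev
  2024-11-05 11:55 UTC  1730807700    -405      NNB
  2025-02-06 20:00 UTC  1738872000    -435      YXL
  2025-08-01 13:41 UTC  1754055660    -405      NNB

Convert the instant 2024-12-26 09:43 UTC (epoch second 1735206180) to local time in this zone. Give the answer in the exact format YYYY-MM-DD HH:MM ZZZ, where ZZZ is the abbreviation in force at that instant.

2024-12-26 02:58 NNB

Query: 2024-12-26 09:43 UTC
Rule 1/3 (NNB, -06:45): 2024-11-05 11:55 UTC ≤ query < 2025-02-06 20:00 UTC
9·60 + 43 - 405 = 178 min
178 = 0·1440 + 178; 178 = 2·60 + 58 → 02:58, same day
→ 2024-12-26 02:58 NNB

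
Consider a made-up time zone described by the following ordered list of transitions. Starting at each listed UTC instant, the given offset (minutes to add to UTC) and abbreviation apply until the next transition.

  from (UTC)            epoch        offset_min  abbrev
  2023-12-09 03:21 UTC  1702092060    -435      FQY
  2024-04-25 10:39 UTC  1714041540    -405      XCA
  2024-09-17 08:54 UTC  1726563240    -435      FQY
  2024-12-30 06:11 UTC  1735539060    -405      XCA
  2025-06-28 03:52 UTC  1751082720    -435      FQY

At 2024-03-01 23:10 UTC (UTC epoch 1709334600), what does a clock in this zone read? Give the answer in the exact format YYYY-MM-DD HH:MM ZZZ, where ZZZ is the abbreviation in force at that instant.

Query: 2024-03-01 23:10 UTC
Rule 1/5 (FQY, -07:15): 2023-12-09 03:21 UTC ≤ query < 2024-04-25 10:39 UTC
23·60 + 10 - 435 = 955 min
955 = 0·1440 + 955; 955 = 15·60 + 55 → 15:55, same day
→ 2024-03-01 15:55 FQY

2024-03-01 15:55 FQY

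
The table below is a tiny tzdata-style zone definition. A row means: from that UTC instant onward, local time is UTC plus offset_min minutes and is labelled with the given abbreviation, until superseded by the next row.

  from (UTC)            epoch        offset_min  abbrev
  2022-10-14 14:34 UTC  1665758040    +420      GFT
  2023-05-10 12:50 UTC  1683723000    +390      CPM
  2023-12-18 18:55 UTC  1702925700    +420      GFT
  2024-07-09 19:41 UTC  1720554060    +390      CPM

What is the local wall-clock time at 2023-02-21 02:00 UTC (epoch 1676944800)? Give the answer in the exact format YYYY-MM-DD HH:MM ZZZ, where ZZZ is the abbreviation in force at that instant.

2023-02-21 09:00 GFT

Query: 2023-02-21 02:00 UTC
Rule 1/4 (GFT, +07:00): 2022-10-14 14:34 UTC ≤ query < 2023-05-10 12:50 UTC
2·60 + 0 + 420 = 540 min
540 = 0·1440 + 540; 540 = 9·60 + 0 → 09:00, same day
→ 2023-02-21 09:00 GFT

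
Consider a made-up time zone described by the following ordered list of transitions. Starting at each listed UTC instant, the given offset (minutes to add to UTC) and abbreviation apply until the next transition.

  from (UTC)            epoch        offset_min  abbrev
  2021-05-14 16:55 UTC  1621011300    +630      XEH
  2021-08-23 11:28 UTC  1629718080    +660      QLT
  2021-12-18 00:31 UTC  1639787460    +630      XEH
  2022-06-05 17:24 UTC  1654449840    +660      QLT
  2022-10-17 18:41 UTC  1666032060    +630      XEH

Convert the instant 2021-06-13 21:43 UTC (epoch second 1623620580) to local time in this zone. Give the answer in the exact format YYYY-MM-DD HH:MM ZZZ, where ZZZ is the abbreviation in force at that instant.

2021-06-14 08:13 XEH

Query: 2021-06-13 21:43 UTC
Rule 1/5 (XEH, +10:30): 2021-05-14 16:55 UTC ≤ query < 2021-08-23 11:28 UTC
21·60 + 43 + 630 = 1933 min
1933 = 1·1440 + 493; 493 = 8·60 + 13 → 08:13, 2021-06-13 + 1 day = 2021-06-14
→ 2021-06-14 08:13 XEH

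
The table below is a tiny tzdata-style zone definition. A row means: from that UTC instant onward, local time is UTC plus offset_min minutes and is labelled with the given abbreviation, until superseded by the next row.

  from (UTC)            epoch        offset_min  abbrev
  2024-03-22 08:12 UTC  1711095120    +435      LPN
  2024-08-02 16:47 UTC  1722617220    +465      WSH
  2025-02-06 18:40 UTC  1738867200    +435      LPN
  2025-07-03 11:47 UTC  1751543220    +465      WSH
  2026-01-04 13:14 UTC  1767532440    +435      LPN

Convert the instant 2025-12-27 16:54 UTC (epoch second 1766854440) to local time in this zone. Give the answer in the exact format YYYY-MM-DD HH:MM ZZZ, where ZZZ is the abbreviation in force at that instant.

Query: 2025-12-27 16:54 UTC
Rule 4/5 (WSH, +07:45): 2025-07-03 11:47 UTC ≤ query < 2026-01-04 13:14 UTC
16·60 + 54 + 465 = 1479 min
1479 = 1·1440 + 39; 39 = 0·60 + 39 → 00:39, 2025-12-27 + 1 day = 2025-12-28
→ 2025-12-28 00:39 WSH

2025-12-28 00:39 WSH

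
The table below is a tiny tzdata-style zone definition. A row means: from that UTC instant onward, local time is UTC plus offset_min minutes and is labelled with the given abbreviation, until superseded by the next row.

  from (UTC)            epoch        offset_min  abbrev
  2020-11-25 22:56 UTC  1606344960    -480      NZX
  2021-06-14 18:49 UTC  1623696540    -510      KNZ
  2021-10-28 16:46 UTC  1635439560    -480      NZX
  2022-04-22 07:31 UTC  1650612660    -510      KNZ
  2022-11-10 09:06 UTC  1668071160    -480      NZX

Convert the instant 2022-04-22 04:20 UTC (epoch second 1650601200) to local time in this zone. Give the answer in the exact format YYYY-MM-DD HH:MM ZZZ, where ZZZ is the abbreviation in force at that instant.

Query: 2022-04-22 04:20 UTC
Rule 3/5 (NZX, -08:00): 2021-10-28 16:46 UTC ≤ query < 2022-04-22 07:31 UTC
4·60 + 20 - 480 = -220 min
-220 = -1·1440 + 1220; 1220 = 20·60 + 20 → 20:20, 2022-04-22 - 1 day = 2022-04-21
→ 2022-04-21 20:20 NZX

2022-04-21 20:20 NZX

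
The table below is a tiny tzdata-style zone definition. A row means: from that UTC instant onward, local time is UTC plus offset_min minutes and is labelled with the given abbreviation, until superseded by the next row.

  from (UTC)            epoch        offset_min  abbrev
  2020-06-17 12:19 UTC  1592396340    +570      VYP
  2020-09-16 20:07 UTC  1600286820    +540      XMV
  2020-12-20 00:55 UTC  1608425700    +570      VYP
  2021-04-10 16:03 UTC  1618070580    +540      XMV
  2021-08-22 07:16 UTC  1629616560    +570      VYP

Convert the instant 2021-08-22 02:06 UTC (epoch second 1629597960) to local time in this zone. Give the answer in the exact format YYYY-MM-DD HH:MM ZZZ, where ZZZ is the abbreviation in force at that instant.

Query: 2021-08-22 02:06 UTC
Rule 4/5 (XMV, +09:00): 2021-04-10 16:03 UTC ≤ query < 2021-08-22 07:16 UTC
2·60 + 6 + 540 = 666 min
666 = 0·1440 + 666; 666 = 11·60 + 6 → 11:06, same day
→ 2021-08-22 11:06 XMV

2021-08-22 11:06 XMV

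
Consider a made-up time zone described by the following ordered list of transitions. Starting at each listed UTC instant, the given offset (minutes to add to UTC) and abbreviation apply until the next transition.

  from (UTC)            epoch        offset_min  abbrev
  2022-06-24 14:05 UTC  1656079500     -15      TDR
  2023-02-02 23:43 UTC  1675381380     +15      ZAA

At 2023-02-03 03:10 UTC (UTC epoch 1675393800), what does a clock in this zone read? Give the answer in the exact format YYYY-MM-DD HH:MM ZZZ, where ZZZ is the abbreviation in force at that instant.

Query: 2023-02-03 03:10 UTC
Rule 2/2 (ZAA, +00:15): 2023-02-02 23:43 UTC ≤ query < +∞
3·60 + 10 + 15 = 205 min
205 = 0·1440 + 205; 205 = 3·60 + 25 → 03:25, same day
→ 2023-02-03 03:25 ZAA

2023-02-03 03:25 ZAA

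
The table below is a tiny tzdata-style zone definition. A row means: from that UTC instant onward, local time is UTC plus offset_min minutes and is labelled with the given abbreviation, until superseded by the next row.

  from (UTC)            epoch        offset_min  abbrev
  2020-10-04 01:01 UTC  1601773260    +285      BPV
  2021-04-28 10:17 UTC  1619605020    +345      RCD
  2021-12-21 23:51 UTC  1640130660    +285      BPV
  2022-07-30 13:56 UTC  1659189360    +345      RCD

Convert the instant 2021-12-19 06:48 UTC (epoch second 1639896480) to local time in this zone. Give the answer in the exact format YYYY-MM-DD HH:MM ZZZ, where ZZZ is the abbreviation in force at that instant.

2021-12-19 12:33 RCD

Query: 2021-12-19 06:48 UTC
Rule 2/4 (RCD, +05:45): 2021-04-28 10:17 UTC ≤ query < 2021-12-21 23:51 UTC
6·60 + 48 + 345 = 753 min
753 = 0·1440 + 753; 753 = 12·60 + 33 → 12:33, same day
→ 2021-12-19 12:33 RCD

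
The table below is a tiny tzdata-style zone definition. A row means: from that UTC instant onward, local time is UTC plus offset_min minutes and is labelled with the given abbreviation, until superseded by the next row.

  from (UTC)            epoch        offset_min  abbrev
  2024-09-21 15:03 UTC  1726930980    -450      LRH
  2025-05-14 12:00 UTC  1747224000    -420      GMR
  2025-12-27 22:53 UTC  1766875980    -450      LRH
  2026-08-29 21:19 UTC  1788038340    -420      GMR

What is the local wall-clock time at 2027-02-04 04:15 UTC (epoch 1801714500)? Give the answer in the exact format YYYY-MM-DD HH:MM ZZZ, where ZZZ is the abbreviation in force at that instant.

2027-02-03 21:15 GMR

Query: 2027-02-04 04:15 UTC
Rule 4/4 (GMR, -07:00): 2026-08-29 21:19 UTC ≤ query < +∞
4·60 + 15 - 420 = -165 min
-165 = -1·1440 + 1275; 1275 = 21·60 + 15 → 21:15, 2027-02-04 - 1 day = 2027-02-03
→ 2027-02-03 21:15 GMR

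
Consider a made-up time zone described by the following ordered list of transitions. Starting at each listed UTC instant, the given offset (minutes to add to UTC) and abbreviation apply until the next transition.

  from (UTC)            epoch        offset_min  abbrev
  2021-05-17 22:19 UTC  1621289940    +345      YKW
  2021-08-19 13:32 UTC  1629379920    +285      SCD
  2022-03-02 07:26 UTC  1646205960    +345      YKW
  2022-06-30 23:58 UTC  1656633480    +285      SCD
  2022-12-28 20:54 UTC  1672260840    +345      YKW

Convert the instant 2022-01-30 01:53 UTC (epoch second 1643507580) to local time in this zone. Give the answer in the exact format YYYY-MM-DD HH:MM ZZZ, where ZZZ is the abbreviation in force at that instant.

Query: 2022-01-30 01:53 UTC
Rule 2/5 (SCD, +04:45): 2021-08-19 13:32 UTC ≤ query < 2022-03-02 07:26 UTC
1·60 + 53 + 285 = 398 min
398 = 0·1440 + 398; 398 = 6·60 + 38 → 06:38, same day
→ 2022-01-30 06:38 SCD

2022-01-30 06:38 SCD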